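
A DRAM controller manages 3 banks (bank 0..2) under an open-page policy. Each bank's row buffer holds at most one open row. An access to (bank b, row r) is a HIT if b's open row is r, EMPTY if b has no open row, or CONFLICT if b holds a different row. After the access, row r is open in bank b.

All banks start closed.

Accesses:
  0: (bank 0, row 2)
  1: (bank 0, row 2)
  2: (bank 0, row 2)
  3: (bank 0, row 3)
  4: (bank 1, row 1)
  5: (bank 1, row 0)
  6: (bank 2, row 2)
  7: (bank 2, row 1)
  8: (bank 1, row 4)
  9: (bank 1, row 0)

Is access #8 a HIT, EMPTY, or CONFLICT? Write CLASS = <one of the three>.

#0 (0,2) E
#1 (0,2) H  (was 2)
#2 (0,2) H  (was 2)
#3 (0,3) C  (was 2)
#4 (1,1) E
#5 (1,0) C  (was 1)
#6 (2,2) E
#7 (2,1) C  (was 2)
#8 (1,4) C  (was 0)
#9 (1,0) C  (was 4)

CLASS = CONFLICT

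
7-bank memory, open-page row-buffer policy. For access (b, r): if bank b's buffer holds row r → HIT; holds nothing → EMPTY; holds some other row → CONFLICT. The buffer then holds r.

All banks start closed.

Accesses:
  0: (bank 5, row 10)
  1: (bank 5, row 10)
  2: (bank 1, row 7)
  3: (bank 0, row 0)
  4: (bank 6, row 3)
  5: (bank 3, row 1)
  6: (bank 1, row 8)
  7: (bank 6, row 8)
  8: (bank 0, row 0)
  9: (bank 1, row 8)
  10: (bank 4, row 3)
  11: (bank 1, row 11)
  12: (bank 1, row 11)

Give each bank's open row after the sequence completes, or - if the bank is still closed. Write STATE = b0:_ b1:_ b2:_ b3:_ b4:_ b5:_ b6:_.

step 0: bank5 None->10 [EMPTY]
step 1: bank5 10->10 [HIT]
step 2: bank1 None->7 [EMPTY]
step 3: bank0 None->0 [EMPTY]
step 4: bank6 None->3 [EMPTY]
step 5: bank3 None->1 [EMPTY]
step 6: bank1 7->8 [CONFLICT]
step 7: bank6 3->8 [CONFLICT]
step 8: bank0 0->0 [HIT]
step 9: bank1 8->8 [HIT]
step 10: bank4 None->3 [EMPTY]
step 11: bank1 8->11 [CONFLICT]
step 12: bank1 11->11 [HIT]

STATE = b0:0 b1:11 b2:- b3:1 b4:3 b5:10 b6:8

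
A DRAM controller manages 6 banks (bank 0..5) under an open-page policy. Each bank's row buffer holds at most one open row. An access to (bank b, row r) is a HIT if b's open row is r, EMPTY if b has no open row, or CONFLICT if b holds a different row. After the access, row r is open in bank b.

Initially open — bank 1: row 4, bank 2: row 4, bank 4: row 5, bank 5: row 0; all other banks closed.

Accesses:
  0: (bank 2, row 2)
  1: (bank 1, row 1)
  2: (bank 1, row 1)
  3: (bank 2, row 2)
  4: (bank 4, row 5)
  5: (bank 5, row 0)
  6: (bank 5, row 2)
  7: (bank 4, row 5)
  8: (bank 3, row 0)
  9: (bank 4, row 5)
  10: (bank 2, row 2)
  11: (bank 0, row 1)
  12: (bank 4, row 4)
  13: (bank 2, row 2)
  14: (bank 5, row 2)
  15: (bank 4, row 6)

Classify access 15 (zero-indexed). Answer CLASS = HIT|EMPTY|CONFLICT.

#0 (2,2) C  (was 4)
#1 (1,1) C  (was 4)
#2 (1,1) H  (was 1)
#3 (2,2) H  (was 2)
#4 (4,5) H  (was 5)
#5 (5,0) H  (was 0)
#6 (5,2) C  (was 0)
#7 (4,5) H  (was 5)
#8 (3,0) E
#9 (4,5) H  (was 5)
#10 (2,2) H  (was 2)
#11 (0,1) E
#12 (4,4) C  (was 5)
#13 (2,2) H  (was 2)
#14 (5,2) H  (was 2)
#15 (4,6) C  (was 4)

CLASS = CONFLICT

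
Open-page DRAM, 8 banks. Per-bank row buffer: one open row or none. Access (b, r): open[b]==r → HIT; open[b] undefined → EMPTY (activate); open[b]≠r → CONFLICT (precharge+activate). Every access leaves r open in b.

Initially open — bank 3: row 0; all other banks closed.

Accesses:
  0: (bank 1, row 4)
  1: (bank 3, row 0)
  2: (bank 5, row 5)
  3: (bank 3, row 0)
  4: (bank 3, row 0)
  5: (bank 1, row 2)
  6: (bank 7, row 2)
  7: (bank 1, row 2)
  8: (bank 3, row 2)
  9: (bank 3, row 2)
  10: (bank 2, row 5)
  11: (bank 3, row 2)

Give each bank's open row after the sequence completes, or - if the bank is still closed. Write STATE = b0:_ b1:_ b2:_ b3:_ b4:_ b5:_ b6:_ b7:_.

  [0] b1 r4: no row ⇒ E
  [1] b3 r0: had r0 ⇒ H
  [2] b5 r5: no row ⇒ E
  [3] b3 r0: had r0 ⇒ H
  [4] b3 r0: had r0 ⇒ H
  [5] b1 r2: had r4 ⇒ C
  [6] b7 r2: no row ⇒ E
  [7] b1 r2: had r2 ⇒ H
  [8] b3 r2: had r0 ⇒ C
  [9] b3 r2: had r2 ⇒ H
  [10] b2 r5: no row ⇒ E
  [11] b3 r2: had r2 ⇒ H

STATE = b0:- b1:2 b2:5 b3:2 b4:- b5:5 b6:- b7:2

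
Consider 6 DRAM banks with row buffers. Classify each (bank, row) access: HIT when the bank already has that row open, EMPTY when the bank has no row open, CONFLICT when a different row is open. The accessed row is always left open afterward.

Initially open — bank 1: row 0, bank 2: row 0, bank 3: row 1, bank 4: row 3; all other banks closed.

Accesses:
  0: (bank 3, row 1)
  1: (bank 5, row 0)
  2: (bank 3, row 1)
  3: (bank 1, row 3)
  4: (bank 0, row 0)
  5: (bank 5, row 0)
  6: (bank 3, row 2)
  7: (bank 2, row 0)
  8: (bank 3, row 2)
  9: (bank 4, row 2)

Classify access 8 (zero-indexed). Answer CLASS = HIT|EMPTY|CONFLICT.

CLASS = HIT

  [0] b3 r1: had r1 ⇒ H
  [1] b5 r0: no row ⇒ E
  [2] b3 r1: had r1 ⇒ H
  [3] b1 r3: had r0 ⇒ C
  [4] b0 r0: no row ⇒ E
  [5] b5 r0: had r0 ⇒ H
  [6] b3 r2: had r1 ⇒ C
  [7] b2 r0: had r0 ⇒ H
  [8] b3 r2: had r2 ⇒ H
  [9] b4 r2: had r3 ⇒ C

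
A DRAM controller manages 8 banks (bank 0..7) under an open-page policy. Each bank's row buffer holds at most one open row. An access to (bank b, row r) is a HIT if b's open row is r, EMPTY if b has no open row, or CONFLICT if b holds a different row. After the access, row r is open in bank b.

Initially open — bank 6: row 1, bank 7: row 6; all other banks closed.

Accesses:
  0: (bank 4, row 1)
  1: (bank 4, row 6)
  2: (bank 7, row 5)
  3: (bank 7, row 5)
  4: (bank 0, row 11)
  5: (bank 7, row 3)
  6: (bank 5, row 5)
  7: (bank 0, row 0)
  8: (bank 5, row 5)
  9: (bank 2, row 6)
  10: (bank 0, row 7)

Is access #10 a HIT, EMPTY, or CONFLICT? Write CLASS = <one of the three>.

CLASS = CONFLICT

0: bank 4 row 1 — prev None → EMPTY
1: bank 4 row 6 — prev 1 → CONFLICT
2: bank 7 row 5 — prev 6 → CONFLICT
3: bank 7 row 5 — prev 5 → HIT
4: bank 0 row 11 — prev None → EMPTY
5: bank 7 row 3 — prev 5 → CONFLICT
6: bank 5 row 5 — prev None → EMPTY
7: bank 0 row 0 — prev 11 → CONFLICT
8: bank 5 row 5 — prev 5 → HIT
9: bank 2 row 6 — prev None → EMPTY
10: bank 0 row 7 — prev 0 → CONFLICT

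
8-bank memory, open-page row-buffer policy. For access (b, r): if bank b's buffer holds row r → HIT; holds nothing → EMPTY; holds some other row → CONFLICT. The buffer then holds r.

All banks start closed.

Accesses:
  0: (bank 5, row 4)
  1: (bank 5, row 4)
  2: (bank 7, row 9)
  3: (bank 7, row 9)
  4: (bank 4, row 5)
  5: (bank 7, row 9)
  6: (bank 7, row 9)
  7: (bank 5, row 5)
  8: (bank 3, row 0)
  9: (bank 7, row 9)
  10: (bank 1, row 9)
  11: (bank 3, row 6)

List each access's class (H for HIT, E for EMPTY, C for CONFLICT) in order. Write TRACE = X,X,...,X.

TRACE = E,H,E,H,E,H,H,C,E,H,E,C

  [0] b5 r4: no row ⇒ E
  [1] b5 r4: had r4 ⇒ H
  [2] b7 r9: no row ⇒ E
  [3] b7 r9: had r9 ⇒ H
  [4] b4 r5: no row ⇒ E
  [5] b7 r9: had r9 ⇒ H
  [6] b7 r9: had r9 ⇒ H
  [7] b5 r5: had r4 ⇒ C
  [8] b3 r0: no row ⇒ E
  [9] b7 r9: had r9 ⇒ H
  [10] b1 r9: no row ⇒ E
  [11] b3 r6: had r0 ⇒ C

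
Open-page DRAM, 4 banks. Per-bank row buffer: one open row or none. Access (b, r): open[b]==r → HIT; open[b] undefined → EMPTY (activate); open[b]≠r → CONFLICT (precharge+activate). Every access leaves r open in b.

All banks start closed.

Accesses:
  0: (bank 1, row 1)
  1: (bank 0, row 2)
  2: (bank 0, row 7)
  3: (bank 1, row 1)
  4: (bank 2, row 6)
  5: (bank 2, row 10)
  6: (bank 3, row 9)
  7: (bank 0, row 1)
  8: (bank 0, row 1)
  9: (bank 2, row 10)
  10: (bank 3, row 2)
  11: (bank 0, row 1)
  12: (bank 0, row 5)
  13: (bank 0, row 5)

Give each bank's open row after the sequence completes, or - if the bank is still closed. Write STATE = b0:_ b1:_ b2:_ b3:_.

#0 (1,1) E
#1 (0,2) E
#2 (0,7) C  (was 2)
#3 (1,1) H  (was 1)
#4 (2,6) E
#5 (2,10) C  (was 6)
#6 (3,9) E
#7 (0,1) C  (was 7)
#8 (0,1) H  (was 1)
#9 (2,10) H  (was 10)
#10 (3,2) C  (was 9)
#11 (0,1) H  (was 1)
#12 (0,5) C  (was 1)
#13 (0,5) H  (was 5)

STATE = b0:5 b1:1 b2:10 b3:2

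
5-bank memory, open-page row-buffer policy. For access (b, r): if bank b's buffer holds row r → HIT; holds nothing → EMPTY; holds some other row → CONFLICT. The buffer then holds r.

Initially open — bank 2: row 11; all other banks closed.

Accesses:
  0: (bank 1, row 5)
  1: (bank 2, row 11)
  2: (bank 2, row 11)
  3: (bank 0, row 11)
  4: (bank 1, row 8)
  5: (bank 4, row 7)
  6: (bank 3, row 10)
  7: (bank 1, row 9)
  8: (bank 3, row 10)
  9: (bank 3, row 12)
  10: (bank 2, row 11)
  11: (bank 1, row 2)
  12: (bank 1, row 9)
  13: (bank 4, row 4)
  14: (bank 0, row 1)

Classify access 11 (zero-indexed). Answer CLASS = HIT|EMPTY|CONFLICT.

0: bank 1 row 5 — prev None → EMPTY
1: bank 2 row 11 — prev 11 → HIT
2: bank 2 row 11 — prev 11 → HIT
3: bank 0 row 11 — prev None → EMPTY
4: bank 1 row 8 — prev 5 → CONFLICT
5: bank 4 row 7 — prev None → EMPTY
6: bank 3 row 10 — prev None → EMPTY
7: bank 1 row 9 — prev 8 → CONFLICT
8: bank 3 row 10 — prev 10 → HIT
9: bank 3 row 12 — prev 10 → CONFLICT
10: bank 2 row 11 — prev 11 → HIT
11: bank 1 row 2 — prev 9 → CONFLICT
12: bank 1 row 9 — prev 2 → CONFLICT
13: bank 4 row 4 — prev 7 → CONFLICT
14: bank 0 row 1 — prev 11 → CONFLICT

CLASS = CONFLICT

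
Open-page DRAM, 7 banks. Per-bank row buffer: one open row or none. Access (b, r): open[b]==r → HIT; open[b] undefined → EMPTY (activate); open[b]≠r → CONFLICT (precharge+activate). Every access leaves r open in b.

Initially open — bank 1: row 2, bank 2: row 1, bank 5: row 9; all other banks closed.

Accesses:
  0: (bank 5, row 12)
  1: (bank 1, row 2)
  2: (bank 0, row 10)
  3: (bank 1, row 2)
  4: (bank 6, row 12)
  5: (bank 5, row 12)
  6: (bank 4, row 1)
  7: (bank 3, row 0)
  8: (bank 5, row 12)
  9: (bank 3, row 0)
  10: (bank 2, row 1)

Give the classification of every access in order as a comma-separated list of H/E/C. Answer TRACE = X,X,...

TRACE = C,H,E,H,E,H,E,E,H,H,H

  [0] b5 r12: had r9 ⇒ C
  [1] b1 r2: had r2 ⇒ H
  [2] b0 r10: no row ⇒ E
  [3] b1 r2: had r2 ⇒ H
  [4] b6 r12: no row ⇒ E
  [5] b5 r12: had r12 ⇒ H
  [6] b4 r1: no row ⇒ E
  [7] b3 r0: no row ⇒ E
  [8] b5 r12: had r12 ⇒ H
  [9] b3 r0: had r0 ⇒ H
  [10] b2 r1: had r1 ⇒ H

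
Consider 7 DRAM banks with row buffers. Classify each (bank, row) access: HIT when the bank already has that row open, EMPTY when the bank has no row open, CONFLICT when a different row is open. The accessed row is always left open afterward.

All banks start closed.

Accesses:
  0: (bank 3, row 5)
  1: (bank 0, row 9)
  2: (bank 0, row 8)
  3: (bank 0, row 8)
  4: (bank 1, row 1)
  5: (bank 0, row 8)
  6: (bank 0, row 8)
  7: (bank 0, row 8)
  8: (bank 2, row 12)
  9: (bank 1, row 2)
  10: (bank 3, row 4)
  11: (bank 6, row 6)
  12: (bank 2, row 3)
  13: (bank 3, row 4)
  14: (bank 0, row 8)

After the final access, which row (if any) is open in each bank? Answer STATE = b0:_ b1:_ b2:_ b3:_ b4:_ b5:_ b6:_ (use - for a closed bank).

  [0] b3 r5: no row ⇒ E
  [1] b0 r9: no row ⇒ E
  [2] b0 r8: had r9 ⇒ C
  [3] b0 r8: had r8 ⇒ H
  [4] b1 r1: no row ⇒ E
  [5] b0 r8: had r8 ⇒ H
  [6] b0 r8: had r8 ⇒ H
  [7] b0 r8: had r8 ⇒ H
  [8] b2 r12: no row ⇒ E
  [9] b1 r2: had r1 ⇒ C
  [10] b3 r4: had r5 ⇒ C
  [11] b6 r6: no row ⇒ E
  [12] b2 r3: had r12 ⇒ C
  [13] b3 r4: had r4 ⇒ H
  [14] b0 r8: had r8 ⇒ H

STATE = b0:8 b1:2 b2:3 b3:4 b4:- b5:- b6:6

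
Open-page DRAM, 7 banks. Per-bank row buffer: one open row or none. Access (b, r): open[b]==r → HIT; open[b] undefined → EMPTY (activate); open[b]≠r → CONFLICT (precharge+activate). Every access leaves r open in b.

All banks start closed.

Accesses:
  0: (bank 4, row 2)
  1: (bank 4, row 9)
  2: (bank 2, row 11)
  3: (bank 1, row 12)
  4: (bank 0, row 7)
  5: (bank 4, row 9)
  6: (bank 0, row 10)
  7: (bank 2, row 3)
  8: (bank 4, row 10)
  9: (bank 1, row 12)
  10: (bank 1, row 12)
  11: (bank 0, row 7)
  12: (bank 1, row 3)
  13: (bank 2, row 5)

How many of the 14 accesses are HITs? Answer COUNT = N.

  [0] b4 r2: no row ⇒ E
  [1] b4 r9: had r2 ⇒ C
  [2] b2 r11: no row ⇒ E
  [3] b1 r12: no row ⇒ E
  [4] b0 r7: no row ⇒ E
  [5] b4 r9: had r9 ⇒ H
  [6] b0 r10: had r7 ⇒ C
  [7] b2 r3: had r11 ⇒ C
  [8] b4 r10: had r9 ⇒ C
  [9] b1 r12: had r12 ⇒ H
  [10] b1 r12: had r12 ⇒ H
  [11] b0 r7: had r10 ⇒ C
  [12] b1 r3: had r12 ⇒ C
  [13] b2 r5: had r3 ⇒ C

COUNT = 3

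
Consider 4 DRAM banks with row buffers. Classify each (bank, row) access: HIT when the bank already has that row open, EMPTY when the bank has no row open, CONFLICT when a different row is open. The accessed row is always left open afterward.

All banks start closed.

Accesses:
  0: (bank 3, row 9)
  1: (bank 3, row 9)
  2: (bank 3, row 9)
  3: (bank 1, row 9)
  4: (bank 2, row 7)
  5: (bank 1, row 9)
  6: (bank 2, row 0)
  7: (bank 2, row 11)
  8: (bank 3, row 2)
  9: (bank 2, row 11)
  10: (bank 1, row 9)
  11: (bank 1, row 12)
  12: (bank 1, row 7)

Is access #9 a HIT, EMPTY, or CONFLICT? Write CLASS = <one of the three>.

#0 (3,9) E
#1 (3,9) H  (was 9)
#2 (3,9) H  (was 9)
#3 (1,9) E
#4 (2,7) E
#5 (1,9) H  (was 9)
#6 (2,0) C  (was 7)
#7 (2,11) C  (was 0)
#8 (3,2) C  (was 9)
#9 (2,11) H  (was 11)
#10 (1,9) H  (was 9)
#11 (1,12) C  (was 9)
#12 (1,7) C  (was 12)

CLASS = HIT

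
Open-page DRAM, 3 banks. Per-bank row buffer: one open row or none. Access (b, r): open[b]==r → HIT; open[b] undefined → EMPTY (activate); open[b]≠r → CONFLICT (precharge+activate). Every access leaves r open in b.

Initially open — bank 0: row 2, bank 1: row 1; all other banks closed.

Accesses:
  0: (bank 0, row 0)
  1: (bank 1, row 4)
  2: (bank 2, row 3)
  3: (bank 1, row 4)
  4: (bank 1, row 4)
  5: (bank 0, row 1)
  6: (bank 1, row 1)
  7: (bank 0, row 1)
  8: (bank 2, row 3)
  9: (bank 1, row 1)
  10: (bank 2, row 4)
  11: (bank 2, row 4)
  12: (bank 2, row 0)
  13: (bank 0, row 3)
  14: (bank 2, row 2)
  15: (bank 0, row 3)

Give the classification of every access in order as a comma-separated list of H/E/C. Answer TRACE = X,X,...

step 0: bank0 2->0 [CONFLICT]
step 1: bank1 1->4 [CONFLICT]
step 2: bank2 None->3 [EMPTY]
step 3: bank1 4->4 [HIT]
step 4: bank1 4->4 [HIT]
step 5: bank0 0->1 [CONFLICT]
step 6: bank1 4->1 [CONFLICT]
step 7: bank0 1->1 [HIT]
step 8: bank2 3->3 [HIT]
step 9: bank1 1->1 [HIT]
step 10: bank2 3->4 [CONFLICT]
step 11: bank2 4->4 [HIT]
step 12: bank2 4->0 [CONFLICT]
step 13: bank0 1->3 [CONFLICT]
step 14: bank2 0->2 [CONFLICT]
step 15: bank0 3->3 [HIT]

TRACE = C,C,E,H,H,C,C,H,H,H,C,H,C,C,C,H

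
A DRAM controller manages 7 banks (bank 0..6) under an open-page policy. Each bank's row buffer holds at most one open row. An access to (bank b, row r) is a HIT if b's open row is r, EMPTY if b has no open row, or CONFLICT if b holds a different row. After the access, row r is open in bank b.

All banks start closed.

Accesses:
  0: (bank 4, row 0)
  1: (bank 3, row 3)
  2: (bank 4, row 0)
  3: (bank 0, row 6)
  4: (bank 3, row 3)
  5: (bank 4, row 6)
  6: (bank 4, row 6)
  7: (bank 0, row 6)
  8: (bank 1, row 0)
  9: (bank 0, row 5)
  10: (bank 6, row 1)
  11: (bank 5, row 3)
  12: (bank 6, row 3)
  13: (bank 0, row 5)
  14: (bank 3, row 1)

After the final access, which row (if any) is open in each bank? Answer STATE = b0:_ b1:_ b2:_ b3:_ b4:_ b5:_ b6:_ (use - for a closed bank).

STATE = b0:5 b1:0 b2:- b3:1 b4:6 b5:3 b6:3

0: bank 4 row 0 — prev None → EMPTY
1: bank 3 row 3 — prev None → EMPTY
2: bank 4 row 0 — prev 0 → HIT
3: bank 0 row 6 — prev None → EMPTY
4: bank 3 row 3 — prev 3 → HIT
5: bank 4 row 6 — prev 0 → CONFLICT
6: bank 4 row 6 — prev 6 → HIT
7: bank 0 row 6 — prev 6 → HIT
8: bank 1 row 0 — prev None → EMPTY
9: bank 0 row 5 — prev 6 → CONFLICT
10: bank 6 row 1 — prev None → EMPTY
11: bank 5 row 3 — prev None → EMPTY
12: bank 6 row 3 — prev 1 → CONFLICT
13: bank 0 row 5 — prev 5 → HIT
14: bank 3 row 1 — prev 3 → CONFLICT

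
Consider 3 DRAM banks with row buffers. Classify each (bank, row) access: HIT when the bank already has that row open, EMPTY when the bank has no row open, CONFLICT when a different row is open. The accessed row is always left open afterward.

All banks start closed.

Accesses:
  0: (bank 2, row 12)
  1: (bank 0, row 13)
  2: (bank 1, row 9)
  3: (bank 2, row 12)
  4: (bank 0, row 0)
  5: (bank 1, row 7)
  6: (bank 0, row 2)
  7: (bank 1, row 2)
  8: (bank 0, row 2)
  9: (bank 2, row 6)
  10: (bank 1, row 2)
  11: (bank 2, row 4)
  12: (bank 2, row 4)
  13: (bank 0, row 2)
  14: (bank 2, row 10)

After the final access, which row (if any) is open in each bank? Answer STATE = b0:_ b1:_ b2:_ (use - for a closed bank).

STATE = b0:2 b1:2 b2:10

0: bank 2 row 12 — prev None → EMPTY
1: bank 0 row 13 — prev None → EMPTY
2: bank 1 row 9 — prev None → EMPTY
3: bank 2 row 12 — prev 12 → HIT
4: bank 0 row 0 — prev 13 → CONFLICT
5: bank 1 row 7 — prev 9 → CONFLICT
6: bank 0 row 2 — prev 0 → CONFLICT
7: bank 1 row 2 — prev 7 → CONFLICT
8: bank 0 row 2 — prev 2 → HIT
9: bank 2 row 6 — prev 12 → CONFLICT
10: bank 1 row 2 — prev 2 → HIT
11: bank 2 row 4 — prev 6 → CONFLICT
12: bank 2 row 4 — prev 4 → HIT
13: bank 0 row 2 — prev 2 → HIT
14: bank 2 row 10 — prev 4 → CONFLICT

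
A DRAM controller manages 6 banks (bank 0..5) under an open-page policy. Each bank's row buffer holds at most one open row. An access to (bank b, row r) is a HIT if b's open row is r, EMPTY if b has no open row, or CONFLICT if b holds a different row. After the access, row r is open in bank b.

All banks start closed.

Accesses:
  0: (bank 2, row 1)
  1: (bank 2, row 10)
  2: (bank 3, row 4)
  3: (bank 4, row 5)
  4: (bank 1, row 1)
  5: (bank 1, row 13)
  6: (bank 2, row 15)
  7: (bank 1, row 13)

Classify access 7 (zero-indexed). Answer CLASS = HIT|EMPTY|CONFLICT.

0: bank 2 row 1 — prev None → EMPTY
1: bank 2 row 10 — prev 1 → CONFLICT
2: bank 3 row 4 — prev None → EMPTY
3: bank 4 row 5 — prev None → EMPTY
4: bank 1 row 1 — prev None → EMPTY
5: bank 1 row 13 — prev 1 → CONFLICT
6: bank 2 row 15 — prev 10 → CONFLICT
7: bank 1 row 13 — prev 13 → HIT

CLASS = HIT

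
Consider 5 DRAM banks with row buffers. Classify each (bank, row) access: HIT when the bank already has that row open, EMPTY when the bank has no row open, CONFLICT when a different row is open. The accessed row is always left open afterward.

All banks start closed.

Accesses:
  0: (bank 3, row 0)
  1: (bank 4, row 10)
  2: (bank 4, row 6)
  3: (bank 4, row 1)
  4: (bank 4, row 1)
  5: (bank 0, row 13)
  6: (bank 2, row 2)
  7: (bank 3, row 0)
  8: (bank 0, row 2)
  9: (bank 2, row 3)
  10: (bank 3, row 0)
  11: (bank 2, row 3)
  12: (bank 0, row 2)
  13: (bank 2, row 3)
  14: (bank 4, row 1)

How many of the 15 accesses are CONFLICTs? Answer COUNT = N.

  [0] b3 r0: no row ⇒ E
  [1] b4 r10: no row ⇒ E
  [2] b4 r6: had r10 ⇒ C
  [3] b4 r1: had r6 ⇒ C
  [4] b4 r1: had r1 ⇒ H
  [5] b0 r13: no row ⇒ E
  [6] b2 r2: no row ⇒ E
  [7] b3 r0: had r0 ⇒ H
  [8] b0 r2: had r13 ⇒ C
  [9] b2 r3: had r2 ⇒ C
  [10] b3 r0: had r0 ⇒ H
  [11] b2 r3: had r3 ⇒ H
  [12] b0 r2: had r2 ⇒ H
  [13] b2 r3: had r3 ⇒ H
  [14] b4 r1: had r1 ⇒ H

COUNT = 4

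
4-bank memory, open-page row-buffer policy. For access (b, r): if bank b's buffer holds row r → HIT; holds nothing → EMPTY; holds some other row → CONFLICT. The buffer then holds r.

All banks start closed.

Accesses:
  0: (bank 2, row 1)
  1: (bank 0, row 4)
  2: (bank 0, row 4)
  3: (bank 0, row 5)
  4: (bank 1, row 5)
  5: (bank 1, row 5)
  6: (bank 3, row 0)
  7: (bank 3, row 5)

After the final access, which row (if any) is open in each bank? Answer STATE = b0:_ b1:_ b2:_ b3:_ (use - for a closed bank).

step 0: bank2 None->1 [EMPTY]
step 1: bank0 None->4 [EMPTY]
step 2: bank0 4->4 [HIT]
step 3: bank0 4->5 [CONFLICT]
step 4: bank1 None->5 [EMPTY]
step 5: bank1 5->5 [HIT]
step 6: bank3 None->0 [EMPTY]
step 7: bank3 0->5 [CONFLICT]

STATE = b0:5 b1:5 b2:1 b3:5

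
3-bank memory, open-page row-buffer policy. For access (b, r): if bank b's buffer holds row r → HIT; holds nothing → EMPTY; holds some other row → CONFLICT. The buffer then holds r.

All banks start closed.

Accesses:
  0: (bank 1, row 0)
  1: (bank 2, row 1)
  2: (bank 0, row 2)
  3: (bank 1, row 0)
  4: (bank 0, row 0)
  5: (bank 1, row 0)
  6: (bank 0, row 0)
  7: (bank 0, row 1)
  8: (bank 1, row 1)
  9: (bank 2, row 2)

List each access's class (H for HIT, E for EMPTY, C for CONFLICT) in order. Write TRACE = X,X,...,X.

  [0] b1 r0: no row ⇒ E
  [1] b2 r1: no row ⇒ E
  [2] b0 r2: no row ⇒ E
  [3] b1 r0: had r0 ⇒ H
  [4] b0 r0: had r2 ⇒ C
  [5] b1 r0: had r0 ⇒ H
  [6] b0 r0: had r0 ⇒ H
  [7] b0 r1: had r0 ⇒ C
  [8] b1 r1: had r0 ⇒ C
  [9] b2 r2: had r1 ⇒ C

TRACE = E,E,E,H,C,H,H,C,C,C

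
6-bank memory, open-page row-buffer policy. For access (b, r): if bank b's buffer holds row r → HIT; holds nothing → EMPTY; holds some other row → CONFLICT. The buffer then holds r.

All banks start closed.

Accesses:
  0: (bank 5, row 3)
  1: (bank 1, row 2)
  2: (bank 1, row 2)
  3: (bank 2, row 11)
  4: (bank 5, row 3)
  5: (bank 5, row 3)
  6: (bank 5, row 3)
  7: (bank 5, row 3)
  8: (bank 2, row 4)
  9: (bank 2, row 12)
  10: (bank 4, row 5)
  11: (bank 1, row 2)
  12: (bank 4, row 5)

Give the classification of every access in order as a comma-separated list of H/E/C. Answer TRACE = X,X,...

TRACE = E,E,H,E,H,H,H,H,C,C,E,H,H

#0 (5,3) E
#1 (1,2) E
#2 (1,2) H  (was 2)
#3 (2,11) E
#4 (5,3) H  (was 3)
#5 (5,3) H  (was 3)
#6 (5,3) H  (was 3)
#7 (5,3) H  (was 3)
#8 (2,4) C  (was 11)
#9 (2,12) C  (was 4)
#10 (4,5) E
#11 (1,2) H  (was 2)
#12 (4,5) H  (was 5)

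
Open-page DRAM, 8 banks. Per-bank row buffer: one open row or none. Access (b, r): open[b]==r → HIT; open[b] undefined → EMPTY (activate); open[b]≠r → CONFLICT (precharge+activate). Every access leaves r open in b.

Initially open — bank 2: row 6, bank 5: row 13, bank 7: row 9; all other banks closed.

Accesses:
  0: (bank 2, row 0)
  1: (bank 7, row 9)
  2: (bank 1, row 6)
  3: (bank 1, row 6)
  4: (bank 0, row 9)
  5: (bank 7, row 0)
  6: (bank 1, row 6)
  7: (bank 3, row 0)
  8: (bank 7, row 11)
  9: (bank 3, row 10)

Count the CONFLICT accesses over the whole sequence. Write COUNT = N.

0: bank 2 row 0 — prev 6 → CONFLICT
1: bank 7 row 9 — prev 9 → HIT
2: bank 1 row 6 — prev None → EMPTY
3: bank 1 row 6 — prev 6 → HIT
4: bank 0 row 9 — prev None → EMPTY
5: bank 7 row 0 — prev 9 → CONFLICT
6: bank 1 row 6 — prev 6 → HIT
7: bank 3 row 0 — prev None → EMPTY
8: bank 7 row 11 — prev 0 → CONFLICT
9: bank 3 row 10 — prev 0 → CONFLICT

COUNT = 4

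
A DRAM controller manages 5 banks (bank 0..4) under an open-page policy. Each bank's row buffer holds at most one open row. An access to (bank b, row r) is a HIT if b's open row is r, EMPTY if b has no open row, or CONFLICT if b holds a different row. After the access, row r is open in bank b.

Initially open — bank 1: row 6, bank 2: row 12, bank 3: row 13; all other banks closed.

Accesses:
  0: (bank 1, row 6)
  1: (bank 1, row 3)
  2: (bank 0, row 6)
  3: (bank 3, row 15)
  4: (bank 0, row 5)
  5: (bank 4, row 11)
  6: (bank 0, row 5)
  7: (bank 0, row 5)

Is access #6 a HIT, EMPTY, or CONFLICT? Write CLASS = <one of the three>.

step 0: bank1 6->6 [HIT]
step 1: bank1 6->3 [CONFLICT]
step 2: bank0 None->6 [EMPTY]
step 3: bank3 13->15 [CONFLICT]
step 4: bank0 6->5 [CONFLICT]
step 5: bank4 None->11 [EMPTY]
step 6: bank0 5->5 [HIT]
step 7: bank0 5->5 [HIT]

CLASS = HIT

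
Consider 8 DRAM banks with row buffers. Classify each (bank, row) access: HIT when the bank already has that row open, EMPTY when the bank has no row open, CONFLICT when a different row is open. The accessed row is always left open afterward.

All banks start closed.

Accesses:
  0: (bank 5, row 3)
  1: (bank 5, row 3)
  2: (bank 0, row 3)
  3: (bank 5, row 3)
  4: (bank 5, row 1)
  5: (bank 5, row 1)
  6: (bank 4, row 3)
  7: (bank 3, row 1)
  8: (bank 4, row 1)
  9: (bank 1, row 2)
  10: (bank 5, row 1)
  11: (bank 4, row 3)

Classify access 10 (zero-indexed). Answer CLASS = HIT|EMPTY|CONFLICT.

CLASS = HIT

#0 (5,3) E
#1 (5,3) H  (was 3)
#2 (0,3) E
#3 (5,3) H  (was 3)
#4 (5,1) C  (was 3)
#5 (5,1) H  (was 1)
#6 (4,3) E
#7 (3,1) E
#8 (4,1) C  (was 3)
#9 (1,2) E
#10 (5,1) H  (was 1)
#11 (4,3) C  (was 1)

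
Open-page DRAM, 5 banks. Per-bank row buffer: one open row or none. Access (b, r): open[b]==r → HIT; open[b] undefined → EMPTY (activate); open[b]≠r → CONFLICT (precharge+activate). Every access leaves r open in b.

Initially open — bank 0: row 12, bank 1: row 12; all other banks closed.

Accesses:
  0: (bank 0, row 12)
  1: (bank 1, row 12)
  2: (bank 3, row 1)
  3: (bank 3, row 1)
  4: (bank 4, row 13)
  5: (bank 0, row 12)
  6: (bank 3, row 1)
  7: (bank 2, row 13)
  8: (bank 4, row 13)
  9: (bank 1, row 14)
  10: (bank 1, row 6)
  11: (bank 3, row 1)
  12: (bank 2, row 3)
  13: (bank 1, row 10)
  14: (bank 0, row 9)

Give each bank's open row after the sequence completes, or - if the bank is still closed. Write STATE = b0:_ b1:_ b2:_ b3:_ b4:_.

0: bank 0 row 12 — prev 12 → HIT
1: bank 1 row 12 — prev 12 → HIT
2: bank 3 row 1 — prev None → EMPTY
3: bank 3 row 1 — prev 1 → HIT
4: bank 4 row 13 — prev None → EMPTY
5: bank 0 row 12 — prev 12 → HIT
6: bank 3 row 1 — prev 1 → HIT
7: bank 2 row 13 — prev None → EMPTY
8: bank 4 row 13 — prev 13 → HIT
9: bank 1 row 14 — prev 12 → CONFLICT
10: bank 1 row 6 — prev 14 → CONFLICT
11: bank 3 row 1 — prev 1 → HIT
12: bank 2 row 3 — prev 13 → CONFLICT
13: bank 1 row 10 — prev 6 → CONFLICT
14: bank 0 row 9 — prev 12 → CONFLICT

STATE = b0:9 b1:10 b2:3 b3:1 b4:13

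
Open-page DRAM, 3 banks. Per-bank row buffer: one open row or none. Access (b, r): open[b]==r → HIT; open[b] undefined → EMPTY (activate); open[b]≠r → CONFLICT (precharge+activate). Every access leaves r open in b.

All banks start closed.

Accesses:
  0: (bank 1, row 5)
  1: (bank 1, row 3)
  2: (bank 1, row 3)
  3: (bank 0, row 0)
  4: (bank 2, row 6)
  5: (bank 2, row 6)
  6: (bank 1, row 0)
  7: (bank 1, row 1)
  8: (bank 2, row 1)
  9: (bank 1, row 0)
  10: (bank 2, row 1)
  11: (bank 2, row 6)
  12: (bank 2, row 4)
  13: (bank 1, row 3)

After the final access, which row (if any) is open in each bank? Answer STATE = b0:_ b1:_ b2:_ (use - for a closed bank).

step 0: bank1 None->5 [EMPTY]
step 1: bank1 5->3 [CONFLICT]
step 2: bank1 3->3 [HIT]
step 3: bank0 None->0 [EMPTY]
step 4: bank2 None->6 [EMPTY]
step 5: bank2 6->6 [HIT]
step 6: bank1 3->0 [CONFLICT]
step 7: bank1 0->1 [CONFLICT]
step 8: bank2 6->1 [CONFLICT]
step 9: bank1 1->0 [CONFLICT]
step 10: bank2 1->1 [HIT]
step 11: bank2 1->6 [CONFLICT]
step 12: bank2 6->4 [CONFLICT]
step 13: bank1 0->3 [CONFLICT]

STATE = b0:0 b1:3 b2:4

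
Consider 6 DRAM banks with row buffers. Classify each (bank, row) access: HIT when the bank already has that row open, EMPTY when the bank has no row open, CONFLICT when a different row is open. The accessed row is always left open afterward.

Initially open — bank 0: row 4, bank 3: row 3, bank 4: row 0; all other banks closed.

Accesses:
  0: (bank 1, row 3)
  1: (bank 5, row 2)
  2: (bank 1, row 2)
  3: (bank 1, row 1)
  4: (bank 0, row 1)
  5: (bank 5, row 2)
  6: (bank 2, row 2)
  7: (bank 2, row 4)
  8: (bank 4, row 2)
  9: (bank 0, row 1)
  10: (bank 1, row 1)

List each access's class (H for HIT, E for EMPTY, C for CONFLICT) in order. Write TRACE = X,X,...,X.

TRACE = E,E,C,C,C,H,E,C,C,H,H

  [0] b1 r3: no row ⇒ E
  [1] b5 r2: no row ⇒ E
  [2] b1 r2: had r3 ⇒ C
  [3] b1 r1: had r2 ⇒ C
  [4] b0 r1: had r4 ⇒ C
  [5] b5 r2: had r2 ⇒ H
  [6] b2 r2: no row ⇒ E
  [7] b2 r4: had r2 ⇒ C
  [8] b4 r2: had r0 ⇒ C
  [9] b0 r1: had r1 ⇒ H
  [10] b1 r1: had r1 ⇒ H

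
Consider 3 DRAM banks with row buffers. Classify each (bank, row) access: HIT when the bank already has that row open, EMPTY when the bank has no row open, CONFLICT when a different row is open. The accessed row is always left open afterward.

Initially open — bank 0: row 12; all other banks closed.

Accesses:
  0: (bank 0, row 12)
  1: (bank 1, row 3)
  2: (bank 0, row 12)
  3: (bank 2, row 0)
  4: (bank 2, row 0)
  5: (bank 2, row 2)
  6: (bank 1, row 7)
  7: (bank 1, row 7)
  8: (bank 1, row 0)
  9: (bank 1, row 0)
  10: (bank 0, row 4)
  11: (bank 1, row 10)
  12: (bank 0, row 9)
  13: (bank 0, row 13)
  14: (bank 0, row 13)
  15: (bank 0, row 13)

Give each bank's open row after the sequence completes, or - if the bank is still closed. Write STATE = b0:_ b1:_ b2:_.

STATE = b0:13 b1:10 b2:2

0: bank 0 row 12 — prev 12 → HIT
1: bank 1 row 3 — prev None → EMPTY
2: bank 0 row 12 — prev 12 → HIT
3: bank 2 row 0 — prev None → EMPTY
4: bank 2 row 0 — prev 0 → HIT
5: bank 2 row 2 — prev 0 → CONFLICT
6: bank 1 row 7 — prev 3 → CONFLICT
7: bank 1 row 7 — prev 7 → HIT
8: bank 1 row 0 — prev 7 → CONFLICT
9: bank 1 row 0 — prev 0 → HIT
10: bank 0 row 4 — prev 12 → CONFLICT
11: bank 1 row 10 — prev 0 → CONFLICT
12: bank 0 row 9 — prev 4 → CONFLICT
13: bank 0 row 13 — prev 9 → CONFLICT
14: bank 0 row 13 — prev 13 → HIT
15: bank 0 row 13 — prev 13 → HIT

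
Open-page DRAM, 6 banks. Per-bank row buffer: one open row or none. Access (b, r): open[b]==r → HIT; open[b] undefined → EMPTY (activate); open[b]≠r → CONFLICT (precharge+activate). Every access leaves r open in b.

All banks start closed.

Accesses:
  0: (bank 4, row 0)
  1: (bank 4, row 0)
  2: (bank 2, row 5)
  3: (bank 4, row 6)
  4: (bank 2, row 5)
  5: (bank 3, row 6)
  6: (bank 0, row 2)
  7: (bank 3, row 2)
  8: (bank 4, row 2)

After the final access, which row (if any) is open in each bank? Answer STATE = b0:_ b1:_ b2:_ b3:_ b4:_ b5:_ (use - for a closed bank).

#0 (4,0) E
#1 (4,0) H  (was 0)
#2 (2,5) E
#3 (4,6) C  (was 0)
#4 (2,5) H  (was 5)
#5 (3,6) E
#6 (0,2) E
#7 (3,2) C  (was 6)
#8 (4,2) C  (was 6)

STATE = b0:2 b1:- b2:5 b3:2 b4:2 b5:-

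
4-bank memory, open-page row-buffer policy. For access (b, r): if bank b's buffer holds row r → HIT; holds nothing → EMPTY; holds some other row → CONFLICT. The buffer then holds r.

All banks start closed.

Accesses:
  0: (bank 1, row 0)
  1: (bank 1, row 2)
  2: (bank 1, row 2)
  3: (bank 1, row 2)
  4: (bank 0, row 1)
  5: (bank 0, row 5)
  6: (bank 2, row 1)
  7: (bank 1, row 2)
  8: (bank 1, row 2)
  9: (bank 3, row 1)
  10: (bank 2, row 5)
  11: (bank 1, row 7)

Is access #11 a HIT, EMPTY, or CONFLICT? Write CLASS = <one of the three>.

CLASS = CONFLICT

  [0] b1 r0: no row ⇒ E
  [1] b1 r2: had r0 ⇒ C
  [2] b1 r2: had r2 ⇒ H
  [3] b1 r2: had r2 ⇒ H
  [4] b0 r1: no row ⇒ E
  [5] b0 r5: had r1 ⇒ C
  [6] b2 r1: no row ⇒ E
  [7] b1 r2: had r2 ⇒ H
  [8] b1 r2: had r2 ⇒ H
  [9] b3 r1: no row ⇒ E
  [10] b2 r5: had r1 ⇒ C
  [11] b1 r7: had r2 ⇒ C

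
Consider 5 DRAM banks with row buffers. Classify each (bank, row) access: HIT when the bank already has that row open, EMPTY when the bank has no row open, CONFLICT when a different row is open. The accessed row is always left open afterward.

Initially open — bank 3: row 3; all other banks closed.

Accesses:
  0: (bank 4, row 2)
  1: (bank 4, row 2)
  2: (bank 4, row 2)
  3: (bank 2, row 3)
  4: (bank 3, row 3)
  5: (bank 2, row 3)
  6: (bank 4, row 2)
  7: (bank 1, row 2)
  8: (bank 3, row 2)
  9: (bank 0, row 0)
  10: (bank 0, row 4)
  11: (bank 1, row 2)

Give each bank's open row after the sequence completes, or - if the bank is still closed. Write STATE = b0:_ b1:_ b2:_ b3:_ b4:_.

STATE = b0:4 b1:2 b2:3 b3:2 b4:2

  [0] b4 r2: no row ⇒ E
  [1] b4 r2: had r2 ⇒ H
  [2] b4 r2: had r2 ⇒ H
  [3] b2 r3: no row ⇒ E
  [4] b3 r3: had r3 ⇒ H
  [5] b2 r3: had r3 ⇒ H
  [6] b4 r2: had r2 ⇒ H
  [7] b1 r2: no row ⇒ E
  [8] b3 r2: had r3 ⇒ C
  [9] b0 r0: no row ⇒ E
  [10] b0 r4: had r0 ⇒ C
  [11] b1 r2: had r2 ⇒ H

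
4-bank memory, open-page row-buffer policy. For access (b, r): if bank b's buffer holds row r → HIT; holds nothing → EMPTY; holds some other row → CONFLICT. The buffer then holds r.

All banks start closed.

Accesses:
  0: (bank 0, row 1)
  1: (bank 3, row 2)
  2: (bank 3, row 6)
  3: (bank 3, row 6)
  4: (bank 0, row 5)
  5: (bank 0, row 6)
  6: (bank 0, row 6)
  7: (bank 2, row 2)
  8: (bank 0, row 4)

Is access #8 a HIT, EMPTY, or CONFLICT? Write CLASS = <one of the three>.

CLASS = CONFLICT

0: bank 0 row 1 — prev None → EMPTY
1: bank 3 row 2 — prev None → EMPTY
2: bank 3 row 6 — prev 2 → CONFLICT
3: bank 3 row 6 — prev 6 → HIT
4: bank 0 row 5 — prev 1 → CONFLICT
5: bank 0 row 6 — prev 5 → CONFLICT
6: bank 0 row 6 — prev 6 → HIT
7: bank 2 row 2 — prev None → EMPTY
8: bank 0 row 4 — prev 6 → CONFLICT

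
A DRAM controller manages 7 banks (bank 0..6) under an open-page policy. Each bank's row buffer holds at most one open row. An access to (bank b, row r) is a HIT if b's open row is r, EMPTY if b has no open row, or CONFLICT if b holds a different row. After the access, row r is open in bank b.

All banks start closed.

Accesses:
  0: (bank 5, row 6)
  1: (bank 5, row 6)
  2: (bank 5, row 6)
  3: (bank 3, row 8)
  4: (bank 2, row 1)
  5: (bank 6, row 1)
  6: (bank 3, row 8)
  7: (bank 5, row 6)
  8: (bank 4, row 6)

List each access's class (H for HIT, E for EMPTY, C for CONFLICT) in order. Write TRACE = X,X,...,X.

step 0: bank5 None->6 [EMPTY]
step 1: bank5 6->6 [HIT]
step 2: bank5 6->6 [HIT]
step 3: bank3 None->8 [EMPTY]
step 4: bank2 None->1 [EMPTY]
step 5: bank6 None->1 [EMPTY]
step 6: bank3 8->8 [HIT]
step 7: bank5 6->6 [HIT]
step 8: bank4 None->6 [EMPTY]

TRACE = E,H,H,E,E,E,H,H,E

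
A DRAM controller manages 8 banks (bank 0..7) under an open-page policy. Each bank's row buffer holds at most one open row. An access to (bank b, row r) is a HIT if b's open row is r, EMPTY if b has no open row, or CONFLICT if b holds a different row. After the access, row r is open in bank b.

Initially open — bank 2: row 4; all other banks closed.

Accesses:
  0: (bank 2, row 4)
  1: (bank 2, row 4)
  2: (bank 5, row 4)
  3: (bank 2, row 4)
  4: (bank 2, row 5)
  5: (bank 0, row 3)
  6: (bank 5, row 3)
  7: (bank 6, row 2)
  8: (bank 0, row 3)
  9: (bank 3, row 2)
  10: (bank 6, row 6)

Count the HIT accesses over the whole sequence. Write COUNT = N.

COUNT = 4

#0 (2,4) H  (was 4)
#1 (2,4) H  (was 4)
#2 (5,4) E
#3 (2,4) H  (was 4)
#4 (2,5) C  (was 4)
#5 (0,3) E
#6 (5,3) C  (was 4)
#7 (6,2) E
#8 (0,3) H  (was 3)
#9 (3,2) E
#10 (6,6) C  (was 2)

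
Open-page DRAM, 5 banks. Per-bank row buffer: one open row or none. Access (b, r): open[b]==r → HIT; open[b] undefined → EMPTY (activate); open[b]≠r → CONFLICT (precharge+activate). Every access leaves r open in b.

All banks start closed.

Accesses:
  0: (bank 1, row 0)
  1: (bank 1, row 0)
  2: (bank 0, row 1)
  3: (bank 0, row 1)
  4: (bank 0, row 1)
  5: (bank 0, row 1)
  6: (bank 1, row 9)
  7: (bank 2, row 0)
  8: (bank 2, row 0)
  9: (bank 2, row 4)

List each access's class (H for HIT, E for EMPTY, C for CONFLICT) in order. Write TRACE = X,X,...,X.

TRACE = E,H,E,H,H,H,C,E,H,C

0: bank 1 row 0 — prev None → EMPTY
1: bank 1 row 0 — prev 0 → HIT
2: bank 0 row 1 — prev None → EMPTY
3: bank 0 row 1 — prev 1 → HIT
4: bank 0 row 1 — prev 1 → HIT
5: bank 0 row 1 — prev 1 → HIT
6: bank 1 row 9 — prev 0 → CONFLICT
7: bank 2 row 0 — prev None → EMPTY
8: bank 2 row 0 — prev 0 → HIT
9: bank 2 row 4 — prev 0 → CONFLICT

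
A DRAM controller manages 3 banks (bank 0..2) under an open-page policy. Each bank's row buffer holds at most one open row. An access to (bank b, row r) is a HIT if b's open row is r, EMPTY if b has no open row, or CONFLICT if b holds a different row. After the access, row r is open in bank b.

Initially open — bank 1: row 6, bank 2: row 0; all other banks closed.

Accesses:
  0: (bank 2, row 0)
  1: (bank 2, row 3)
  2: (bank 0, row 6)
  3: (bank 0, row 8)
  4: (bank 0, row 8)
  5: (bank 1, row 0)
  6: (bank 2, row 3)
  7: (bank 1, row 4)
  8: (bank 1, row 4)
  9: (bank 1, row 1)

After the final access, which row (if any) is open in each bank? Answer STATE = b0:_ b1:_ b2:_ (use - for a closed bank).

STATE = b0:8 b1:1 b2:3

step 0: bank2 0->0 [HIT]
step 1: bank2 0->3 [CONFLICT]
step 2: bank0 None->6 [EMPTY]
step 3: bank0 6->8 [CONFLICT]
step 4: bank0 8->8 [HIT]
step 5: bank1 6->0 [CONFLICT]
step 6: bank2 3->3 [HIT]
step 7: bank1 0->4 [CONFLICT]
step 8: bank1 4->4 [HIT]
step 9: bank1 4->1 [CONFLICT]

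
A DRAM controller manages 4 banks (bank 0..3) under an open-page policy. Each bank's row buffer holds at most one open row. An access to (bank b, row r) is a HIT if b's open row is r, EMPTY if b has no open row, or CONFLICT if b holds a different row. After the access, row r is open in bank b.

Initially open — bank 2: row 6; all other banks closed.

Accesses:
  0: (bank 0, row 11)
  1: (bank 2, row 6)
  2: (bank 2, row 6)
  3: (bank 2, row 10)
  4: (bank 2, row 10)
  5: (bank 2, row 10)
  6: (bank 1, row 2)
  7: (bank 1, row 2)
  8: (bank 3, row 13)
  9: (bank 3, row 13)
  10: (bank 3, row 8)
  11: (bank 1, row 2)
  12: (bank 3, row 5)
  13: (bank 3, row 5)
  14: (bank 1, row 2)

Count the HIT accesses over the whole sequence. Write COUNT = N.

step 0: bank0 None->11 [EMPTY]
step 1: bank2 6->6 [HIT]
step 2: bank2 6->6 [HIT]
step 3: bank2 6->10 [CONFLICT]
step 4: bank2 10->10 [HIT]
step 5: bank2 10->10 [HIT]
step 6: bank1 None->2 [EMPTY]
step 7: bank1 2->2 [HIT]
step 8: bank3 None->13 [EMPTY]
step 9: bank3 13->13 [HIT]
step 10: bank3 13->8 [CONFLICT]
step 11: bank1 2->2 [HIT]
step 12: bank3 8->5 [CONFLICT]
step 13: bank3 5->5 [HIT]
step 14: bank1 2->2 [HIT]

COUNT = 9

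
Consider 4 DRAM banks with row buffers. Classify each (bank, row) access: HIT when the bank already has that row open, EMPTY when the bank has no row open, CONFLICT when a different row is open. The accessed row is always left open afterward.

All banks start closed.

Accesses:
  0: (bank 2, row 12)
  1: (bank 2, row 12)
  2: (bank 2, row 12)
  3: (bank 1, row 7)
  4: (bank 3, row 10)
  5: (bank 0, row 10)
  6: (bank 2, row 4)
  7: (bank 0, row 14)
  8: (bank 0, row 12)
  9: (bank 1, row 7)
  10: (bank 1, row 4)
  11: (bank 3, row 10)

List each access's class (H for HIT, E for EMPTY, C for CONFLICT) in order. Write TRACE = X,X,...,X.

TRACE = E,H,H,E,E,E,C,C,C,H,C,H

step 0: bank2 None->12 [EMPTY]
step 1: bank2 12->12 [HIT]
step 2: bank2 12->12 [HIT]
step 3: bank1 None->7 [EMPTY]
step 4: bank3 None->10 [EMPTY]
step 5: bank0 None->10 [EMPTY]
step 6: bank2 12->4 [CONFLICT]
step 7: bank0 10->14 [CONFLICT]
step 8: bank0 14->12 [CONFLICT]
step 9: bank1 7->7 [HIT]
step 10: bank1 7->4 [CONFLICT]
step 11: bank3 10->10 [HIT]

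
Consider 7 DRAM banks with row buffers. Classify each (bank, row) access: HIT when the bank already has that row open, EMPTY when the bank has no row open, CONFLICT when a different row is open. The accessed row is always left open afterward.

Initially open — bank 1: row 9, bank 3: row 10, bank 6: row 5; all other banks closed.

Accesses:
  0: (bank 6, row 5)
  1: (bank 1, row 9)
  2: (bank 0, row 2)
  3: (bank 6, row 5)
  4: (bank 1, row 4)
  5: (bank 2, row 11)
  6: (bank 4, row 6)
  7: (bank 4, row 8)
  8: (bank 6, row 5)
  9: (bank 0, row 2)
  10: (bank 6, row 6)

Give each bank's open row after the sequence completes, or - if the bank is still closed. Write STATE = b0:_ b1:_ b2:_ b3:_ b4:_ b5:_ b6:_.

STATE = b0:2 b1:4 b2:11 b3:10 b4:8 b5:- b6:6

#0 (6,5) H  (was 5)
#1 (1,9) H  (was 9)
#2 (0,2) E
#3 (6,5) H  (was 5)
#4 (1,4) C  (was 9)
#5 (2,11) E
#6 (4,6) E
#7 (4,8) C  (was 6)
#8 (6,5) H  (was 5)
#9 (0,2) H  (was 2)
#10 (6,6) C  (was 5)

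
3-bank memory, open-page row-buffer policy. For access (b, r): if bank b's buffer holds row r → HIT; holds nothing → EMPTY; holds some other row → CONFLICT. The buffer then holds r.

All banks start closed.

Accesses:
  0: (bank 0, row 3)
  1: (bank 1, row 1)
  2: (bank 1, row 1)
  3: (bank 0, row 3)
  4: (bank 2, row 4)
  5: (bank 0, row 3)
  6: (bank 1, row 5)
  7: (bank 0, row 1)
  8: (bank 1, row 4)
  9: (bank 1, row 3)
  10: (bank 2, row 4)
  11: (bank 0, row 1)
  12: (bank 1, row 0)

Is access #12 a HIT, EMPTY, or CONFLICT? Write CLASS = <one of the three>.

  [0] b0 r3: no row ⇒ E
  [1] b1 r1: no row ⇒ E
  [2] b1 r1: had r1 ⇒ H
  [3] b0 r3: had r3 ⇒ H
  [4] b2 r4: no row ⇒ E
  [5] b0 r3: had r3 ⇒ H
  [6] b1 r5: had r1 ⇒ C
  [7] b0 r1: had r3 ⇒ C
  [8] b1 r4: had r5 ⇒ C
  [9] b1 r3: had r4 ⇒ C
  [10] b2 r4: had r4 ⇒ H
  [11] b0 r1: had r1 ⇒ H
  [12] b1 r0: had r3 ⇒ C

CLASS = CONFLICT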